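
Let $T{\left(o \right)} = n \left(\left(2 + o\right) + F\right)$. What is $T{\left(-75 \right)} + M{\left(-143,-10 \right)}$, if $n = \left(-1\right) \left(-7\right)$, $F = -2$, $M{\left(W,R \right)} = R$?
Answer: $-535$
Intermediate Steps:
$n = 7$
$T{\left(o \right)} = 7 o$ ($T{\left(o \right)} = 7 \left(\left(2 + o\right) - 2\right) = 7 o$)
$T{\left(-75 \right)} + M{\left(-143,-10 \right)} = 7 \left(-75\right) - 10 = -525 - 10 = -535$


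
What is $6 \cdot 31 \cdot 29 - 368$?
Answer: $5026$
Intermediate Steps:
$6 \cdot 31 \cdot 29 - 368 = 186 \cdot 29 - 368 = 5394 - 368 = 5026$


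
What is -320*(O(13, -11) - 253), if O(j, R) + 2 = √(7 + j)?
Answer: 81600 - 640*√5 ≈ 80169.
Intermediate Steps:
O(j, R) = -2 + √(7 + j)
-320*(O(13, -11) - 253) = -320*((-2 + √(7 + 13)) - 253) = -320*((-2 + √20) - 253) = -320*((-2 + 2*√5) - 253) = -320*(-255 + 2*√5) = 81600 - 640*√5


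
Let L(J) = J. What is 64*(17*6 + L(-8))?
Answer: 6016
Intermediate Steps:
64*(17*6 + L(-8)) = 64*(17*6 - 8) = 64*(102 - 8) = 64*94 = 6016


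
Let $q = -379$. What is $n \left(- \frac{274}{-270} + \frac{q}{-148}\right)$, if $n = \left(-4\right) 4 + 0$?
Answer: $- \frac{285764}{4995} \approx -57.21$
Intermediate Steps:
$n = -16$ ($n = -16 + 0 = -16$)
$n \left(- \frac{274}{-270} + \frac{q}{-148}\right) = - 16 \left(- \frac{274}{-270} - \frac{379}{-148}\right) = - 16 \left(\left(-274\right) \left(- \frac{1}{270}\right) - - \frac{379}{148}\right) = - 16 \left(\frac{137}{135} + \frac{379}{148}\right) = \left(-16\right) \frac{71441}{19980} = - \frac{285764}{4995}$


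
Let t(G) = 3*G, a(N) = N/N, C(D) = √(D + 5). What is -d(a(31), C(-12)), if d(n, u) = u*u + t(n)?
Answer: 4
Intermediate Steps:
C(D) = √(5 + D)
a(N) = 1
d(n, u) = u² + 3*n (d(n, u) = u*u + 3*n = u² + 3*n)
-d(a(31), C(-12)) = -((√(5 - 12))² + 3*1) = -((√(-7))² + 3) = -((I*√7)² + 3) = -(-7 + 3) = -1*(-4) = 4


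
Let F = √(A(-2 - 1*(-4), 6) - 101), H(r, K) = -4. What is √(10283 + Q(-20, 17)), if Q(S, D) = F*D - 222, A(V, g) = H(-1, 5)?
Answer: √(10061 + 17*I*√105) ≈ 100.31 + 0.8683*I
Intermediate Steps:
A(V, g) = -4
F = I*√105 (F = √(-4 - 101) = √(-105) = I*√105 ≈ 10.247*I)
Q(S, D) = -222 + I*D*√105 (Q(S, D) = (I*√105)*D - 222 = I*D*√105 - 222 = -222 + I*D*√105)
√(10283 + Q(-20, 17)) = √(10283 + (-222 + I*17*√105)) = √(10283 + (-222 + 17*I*√105)) = √(10061 + 17*I*√105)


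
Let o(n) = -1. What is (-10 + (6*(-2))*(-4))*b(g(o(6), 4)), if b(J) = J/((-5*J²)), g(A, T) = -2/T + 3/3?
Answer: -76/5 ≈ -15.200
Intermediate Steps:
g(A, T) = 1 - 2/T (g(A, T) = -2/T + 3*(⅓) = -2/T + 1 = 1 - 2/T)
b(J) = -1/(5*J) (b(J) = J*(-1/(5*J²)) = -1/(5*J))
(-10 + (6*(-2))*(-4))*b(g(o(6), 4)) = (-10 + (6*(-2))*(-4))*(-4/(-2 + 4)/5) = (-10 - 12*(-4))*(-1/(5*((¼)*2))) = (-10 + 48)*(-1/(5*½)) = 38*(-⅕*2) = 38*(-⅖) = -76/5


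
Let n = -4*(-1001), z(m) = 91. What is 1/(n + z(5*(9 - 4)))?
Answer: 1/4095 ≈ 0.00024420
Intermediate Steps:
n = 4004
1/(n + z(5*(9 - 4))) = 1/(4004 + 91) = 1/4095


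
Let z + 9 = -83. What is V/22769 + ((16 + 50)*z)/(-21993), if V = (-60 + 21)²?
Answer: 57234907/166919539 ≈ 0.34289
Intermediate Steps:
z = -92 (z = -9 - 83 = -92)
V = 1521 (V = (-39)² = 1521)
V/22769 + ((16 + 50)*z)/(-21993) = 1521/22769 + ((16 + 50)*(-92))/(-21993) = 1521*(1/22769) + (66*(-92))*(-1/21993) = 1521/22769 - 6072*(-1/21993) = 1521/22769 + 2024/7331 = 57234907/166919539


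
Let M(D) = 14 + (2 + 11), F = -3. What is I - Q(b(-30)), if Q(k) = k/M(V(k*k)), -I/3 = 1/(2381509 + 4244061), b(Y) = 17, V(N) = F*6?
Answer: -112634771/178890390 ≈ -0.62963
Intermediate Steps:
V(N) = -18 (V(N) = -3*6 = -18)
I = -3/6625570 (I = -3/(2381509 + 4244061) = -3/6625570 ≈ -4.5279e-7)
M(D) = 27 (M(D) = 14 + 13 = 27)
Q(k) = k/27
I - Q(b(-30)) = -3/6625570 - 17/27 = -112634771/178890390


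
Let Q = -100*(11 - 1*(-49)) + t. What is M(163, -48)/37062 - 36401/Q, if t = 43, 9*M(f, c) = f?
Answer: 12142815749/1987005006 ≈ 6.1111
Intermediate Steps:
M(f, c) = f/9
Q = -5957 (Q = -100*(11 - 1*(-49)) + 43 = -100*(11 + 49) + 43 = -100*60 + 43 = -6000 + 43 = -5957)
M(163, -48)/37062 - 36401/Q = ((⅑)*163)/37062 - 36401/(-5957) = (163/9)*(1/37062) - 36401*(-1/5957) = 163/333558 + 36401/5957 = 12142815749/1987005006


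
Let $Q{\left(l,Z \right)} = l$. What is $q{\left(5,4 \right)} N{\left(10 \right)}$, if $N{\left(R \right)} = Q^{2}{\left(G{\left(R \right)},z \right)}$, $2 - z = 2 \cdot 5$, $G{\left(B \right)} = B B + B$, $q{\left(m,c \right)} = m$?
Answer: $60500$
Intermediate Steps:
$G{\left(B \right)} = B + B^{2}$ ($G{\left(B \right)} = B^{2} + B = B + B^{2}$)
$z = -8$ ($z = 2 - 2 \cdot 5 = 2 - 10 = -8$)
$N{\left(R \right)} = R^{2} \left(1 + R\right)^{2}$ ($N{\left(R \right)} = \left(R \left(1 + R\right)\right)^{2} = R^{2} \left(1 + R\right)^{2}$)
$q{\left(5,4 \right)} N{\left(10 \right)} = 5 \cdot 10^{2} \left(1 + 10\right)^{2} = 5 \cdot 100 \cdot 11^{2} = 5 \cdot 100 \cdot 121 = 5 \cdot 12100 = 60500$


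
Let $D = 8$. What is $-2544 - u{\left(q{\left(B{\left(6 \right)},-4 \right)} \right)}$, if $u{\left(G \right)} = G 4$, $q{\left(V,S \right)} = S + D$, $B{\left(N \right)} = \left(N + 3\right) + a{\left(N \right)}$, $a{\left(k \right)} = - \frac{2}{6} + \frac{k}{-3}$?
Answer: $-2560$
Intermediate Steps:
$a{\left(k \right)} = - \frac{1}{3} - \frac{k}{3}$ ($a{\left(k \right)} = \left(-2\right) \frac{1}{6} + k \left(- \frac{1}{3}\right) = - \frac{1}{3} - \frac{k}{3}$)
$B{\left(N \right)} = \frac{8}{3} + \frac{2 N}{3}$ ($B{\left(N \right)} = \left(N + 3\right) - \left(\frac{1}{3} + \frac{N}{3}\right) = \left(3 + N\right) - \left(\frac{1}{3} + \frac{N}{3}\right) = \frac{8}{3} + \frac{2 N}{3}$)
$q{\left(V,S \right)} = 8 + S$ ($q{\left(V,S \right)} = S + 8 = 8 + S$)
$u{\left(G \right)} = 4 G$
$-2544 - u{\left(q{\left(B{\left(6 \right)},-4 \right)} \right)} = -2544 - 4 \left(8 - 4\right) = -2544 - 4 \cdot 4 = -2544 - 16 = -2560$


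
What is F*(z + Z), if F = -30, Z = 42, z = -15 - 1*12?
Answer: -450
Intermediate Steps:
z = -27 (z = -15 - 12 = -27)
F*(z + Z) = -30*(-27 + 42) = -30*15 = -450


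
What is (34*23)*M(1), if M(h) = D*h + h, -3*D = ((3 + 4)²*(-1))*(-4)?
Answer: -150926/3 ≈ -50309.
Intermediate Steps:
D = -196/3 (D = -(3 + 4)²*(-1)*(-4)/3 = -7²*(-1)*(-4)/3 = -49*(-1)*(-4)/3 = -(-49)*(-4)/3 = -⅓*196 = -196/3 ≈ -65.333)
M(h) = -193*h/3 (M(h) = -196*h/3 + h = -193*h/3)
(34*23)*M(1) = (34*23)*(-193/3*1) = 782*(-193/3) = -150926/3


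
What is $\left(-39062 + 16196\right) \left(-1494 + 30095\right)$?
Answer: $-653990466$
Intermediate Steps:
$\left(-39062 + 16196\right) \left(-1494 + 30095\right) = \left(-22866\right) 28601 = -653990466$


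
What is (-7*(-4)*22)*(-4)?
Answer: -2464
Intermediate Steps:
(-7*(-4)*22)*(-4) = (28*22)*(-4) = 616*(-4) = -2464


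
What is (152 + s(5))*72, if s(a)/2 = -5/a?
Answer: 10800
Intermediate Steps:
s(a) = -10/a (s(a) = 2*(-5/a) = -10/a)
(152 + s(5))*72 = (152 - 10/5)*72 = (152 - 10*⅕)*72 = (152 - 2)*72 = 150*72 = 10800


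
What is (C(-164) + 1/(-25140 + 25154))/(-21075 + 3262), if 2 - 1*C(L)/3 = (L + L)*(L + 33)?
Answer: 1804571/249382 ≈ 7.2362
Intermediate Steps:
C(L) = 6 - 6*L*(33 + L) (C(L) = 6 - 3*(L + L)*(L + 33) = 6 - 3*2*L*(33 + L) = 6 - 6*L*(33 + L))
(C(-164) + 1/(-25140 + 25154))/(-21075 + 3262) = ((6 - 198*(-164) - 6*(-164)**2) + 1/(-25140 + 25154))/(-21075 + 3262) = ((6 + 32472 - 6*26896) + 1/14)/(-17813) = ((6 + 32472 - 161376) + 1/14)*(-1/17813) = (-128898 + 1/14)*(-1/17813) = -1804571/14*(-1/17813) = 1804571/249382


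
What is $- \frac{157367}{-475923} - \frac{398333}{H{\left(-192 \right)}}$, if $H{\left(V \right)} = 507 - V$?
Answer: $- \frac{9022182706}{15841437} \approx -569.53$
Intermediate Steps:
$- \frac{157367}{-475923} - \frac{398333}{H{\left(-192 \right)}} = - \frac{157367}{-475923} - \frac{398333}{507 - -192} = \left(-157367\right) \left(- \frac{1}{475923}\right) - \frac{398333}{507 + 192} = \frac{22481}{67989} - \frac{398333}{699} = - \frac{9022182706}{15841437}$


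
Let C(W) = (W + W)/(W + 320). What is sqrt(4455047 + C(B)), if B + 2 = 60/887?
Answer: sqrt(88649955212301561)/141063 ≈ 2110.7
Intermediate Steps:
B = -1714/887 (B = -2 + 60/887 = -1714/887 ≈ -1.9324)
C(W) = 2*W/(320 + W) (C(W) = (2*W)/(320 + W) = 2*W/(320 + W))
sqrt(4455047 + C(B)) = sqrt(4455047 + 2*(-1714/887)/(320 - 1714/887)) = sqrt(4455047 + 2*(-1714/887)/(282126/887)) = sqrt(4455047 + 2*(-1714/887)*(887/282126)) = sqrt(4455047 - 1714/141063) = sqrt(628442293247/141063) = sqrt(88649955212301561)/141063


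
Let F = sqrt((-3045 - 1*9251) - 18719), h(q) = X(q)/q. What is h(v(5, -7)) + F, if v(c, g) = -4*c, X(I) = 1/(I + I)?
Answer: 1/800 + I*sqrt(31015) ≈ 0.00125 + 176.11*I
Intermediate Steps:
X(I) = 1/(2*I)
h(q) = 1/(2*q**2) (h(q) = (1/(2*q))/q = 1/(2*q**2))
F = I*sqrt(31015) (F = sqrt((-3045 - 9251) - 18719) = sqrt(-12296 - 18719) = sqrt(-31015) = I*sqrt(31015) ≈ 176.11*I)
h(v(5, -7)) + F = 1/(2*(-4*5)**2) + I*sqrt(31015) = (1/2)/(-20)**2 + I*sqrt(31015) = (1/2)*(1/400) + I*sqrt(31015) = 1/800 + I*sqrt(31015)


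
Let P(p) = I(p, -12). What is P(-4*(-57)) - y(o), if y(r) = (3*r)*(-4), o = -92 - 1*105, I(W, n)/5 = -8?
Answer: -2404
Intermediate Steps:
I(W, n) = -40 (I(W, n) = 5*(-8) = -40)
P(p) = -40
o = -197 (o = -92 - 105 = -197)
y(r) = -12*r
P(-4*(-57)) - y(o) = -40 - (-12)*(-197) = -40 - 1*2364 = -40 - 2364 = -2404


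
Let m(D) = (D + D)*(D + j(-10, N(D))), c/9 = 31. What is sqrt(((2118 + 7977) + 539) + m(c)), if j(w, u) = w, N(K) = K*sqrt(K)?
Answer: 4*sqrt(10046) ≈ 400.92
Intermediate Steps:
N(K) = K**(3/2)
c = 279 (c = 9*31 = 279)
m(D) = 2*D*(-10 + D) (m(D) = (D + D)*(D - 10) = (2*D)*(-10 + D) = 2*D*(-10 + D))
sqrt(((2118 + 7977) + 539) + m(c)) = sqrt(((2118 + 7977) + 539) + 2*279*(-10 + 279)) = sqrt((10095 + 539) + 2*279*269) = sqrt(10634 + 150102) = sqrt(160736) = 4*sqrt(10046)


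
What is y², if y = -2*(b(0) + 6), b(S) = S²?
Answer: 144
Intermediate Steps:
y = -12 (y = -2*(0² + 6) = -2*(0 + 6) = -2*6 = -12)
y² = (-12)² = 144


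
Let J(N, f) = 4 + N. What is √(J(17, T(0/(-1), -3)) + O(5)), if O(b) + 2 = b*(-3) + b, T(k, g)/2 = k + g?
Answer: 3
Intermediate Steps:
T(k, g) = 2*g + 2*k (T(k, g) = 2*(k + g) = 2*(g + k) = 2*g + 2*k)
O(b) = -2 - 2*b (O(b) = -2 + (b*(-3) + b) = -2 + (-3*b + b) = -2 - 2*b)
√(J(17, T(0/(-1), -3)) + O(5)) = √((4 + 17) + (-2 - 2*5)) = √(21 + (-2 - 10)) = √(21 - 12) = √9 = 3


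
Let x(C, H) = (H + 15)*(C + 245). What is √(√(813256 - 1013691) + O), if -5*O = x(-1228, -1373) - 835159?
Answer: √(-99951 + I*√200435) ≈ 0.708 + 316.15*I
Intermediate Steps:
x(C, H) = (15 + H)*(245 + C)
O = -99951 (O = -((3675 + 15*(-1228) + 245*(-1373) - 1228*(-1373)) - 835159)/5 = -((3675 - 18420 - 336385 + 1686044) - 835159)/5 = -(1334914 - 835159)/5 = -⅕*499755 = -99951)
√(√(813256 - 1013691) + O) = √(√(813256 - 1013691) - 99951) = √(√(-200435) - 99951) = √(I*√200435 - 99951) = √(-99951 + I*√200435)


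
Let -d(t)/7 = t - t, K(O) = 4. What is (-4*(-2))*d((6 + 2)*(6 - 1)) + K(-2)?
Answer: 4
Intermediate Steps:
d(t) = 0 (d(t) = -7*(t - t) = -7*0 = 0)
(-4*(-2))*d((6 + 2)*(6 - 1)) + K(-2) = -4*(-2)*0 + 4 = 8*0 + 4 = 0 + 4 = 4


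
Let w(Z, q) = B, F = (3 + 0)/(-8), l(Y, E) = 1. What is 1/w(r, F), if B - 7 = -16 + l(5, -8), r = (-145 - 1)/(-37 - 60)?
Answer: -⅛ ≈ -0.12500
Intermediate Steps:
r = 146/97 (r = -146/(-97) = -146*(-1/97) = 146/97 ≈ 1.5052)
B = -8 (B = 7 + (-16 + 1) = 7 - 15 = -8)
F = -3/8 (F = 3*(-⅛) = -3/8 ≈ -0.37500)
w(Z, q) = -8
1/w(r, F) = 1/(-8) = -⅛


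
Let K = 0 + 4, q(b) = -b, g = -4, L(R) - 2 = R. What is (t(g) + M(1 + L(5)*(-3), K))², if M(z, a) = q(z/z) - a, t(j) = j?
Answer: 81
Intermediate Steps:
L(R) = 2 + R
K = 4
M(z, a) = -1 - a (M(z, a) = -z/z - a = -1*1 - a = -1 - a)
(t(g) + M(1 + L(5)*(-3), K))² = (-4 + (-1 - 1*4))² = (-4 + (-1 - 4))² = (-4 - 5)² = (-9)² = 81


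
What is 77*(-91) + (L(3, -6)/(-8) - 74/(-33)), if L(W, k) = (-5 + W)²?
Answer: -462347/66 ≈ -7005.3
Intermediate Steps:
77*(-91) + (L(3, -6)/(-8) - 74/(-33)) = 77*(-91) + ((-5 + 3)²/(-8) - 74/(-33)) = -7007 + ((-2)²*(-⅛) - 74*(-1/33)) = -7007 + (4*(-⅛) + 74/33) = -7007 + (-½ + 74/33) = -7007 + 115/66 = -462347/66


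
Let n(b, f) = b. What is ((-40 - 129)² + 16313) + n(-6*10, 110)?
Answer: 44814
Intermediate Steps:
((-40 - 129)² + 16313) + n(-6*10, 110) = ((-40 - 129)² + 16313) - 6*10 = ((-169)² + 16313) - 60 = (28561 + 16313) - 60 = 44874 - 60 = 44814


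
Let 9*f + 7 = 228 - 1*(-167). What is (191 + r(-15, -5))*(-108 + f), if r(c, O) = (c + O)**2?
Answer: -115048/3 ≈ -38349.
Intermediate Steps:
r(c, O) = (O + c)**2
f = 388/9 (f = -7/9 + (228 - 1*(-167))/9 = -7/9 + (228 + 167)/9 = -7/9 + (1/9)*395 = -7/9 + 395/9 = 388/9 ≈ 43.111)
(191 + r(-15, -5))*(-108 + f) = (191 + (-5 - 15)**2)*(-108 + 388/9) = (191 + (-20)**2)*(-584/9) = (191 + 400)*(-584/9) = 591*(-584/9) = -115048/3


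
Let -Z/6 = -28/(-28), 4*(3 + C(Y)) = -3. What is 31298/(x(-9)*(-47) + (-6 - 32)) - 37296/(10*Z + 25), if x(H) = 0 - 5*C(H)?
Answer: 18965096/18385 ≈ 1031.6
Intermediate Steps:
C(Y) = -15/4 (C(Y) = -3 + (¼)*(-3) = -3 - ¾ = -15/4)
Z = -6 (Z = -(-168)/(-28) = -(-168)*(-1)/28 = -6*1 = -6)
x(H) = 75/4 (x(H) = 0 - 5*(-15/4) = 0 + 75/4 = 75/4)
31298/(x(-9)*(-47) + (-6 - 32)) - 37296/(10*Z + 25) = 31298/((75/4)*(-47) + (-6 - 32)) - 37296/(10*(-6) + 25) = 31298/(-3525/4 - 38) - 37296/(-60 + 25) = 31298/(-3677/4) - 37296/(-35) = 31298*(-4/3677) - 37296*(-1/35) = -125192/3677 + 5328/5 = 18965096/18385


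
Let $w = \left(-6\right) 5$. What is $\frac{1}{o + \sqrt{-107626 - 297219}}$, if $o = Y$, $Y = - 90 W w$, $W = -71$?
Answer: $- \frac{38340}{7349858969} - \frac{i \sqrt{404845}}{36749294845} \approx -5.2164 \cdot 10^{-6} - 1.7314 \cdot 10^{-8} i$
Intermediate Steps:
$w = -30$
$Y = -191700$ ($Y = \left(-90\right) \left(-71\right) \left(-30\right) = 6390 \left(-30\right) = -191700$)
$o = -191700$
$\frac{1}{o + \sqrt{-107626 - 297219}} = \frac{1}{-191700 + \sqrt{-107626 - 297219}} = \frac{1}{-191700 + \sqrt{-404845}} = \frac{1}{-191700 + i \sqrt{404845}}$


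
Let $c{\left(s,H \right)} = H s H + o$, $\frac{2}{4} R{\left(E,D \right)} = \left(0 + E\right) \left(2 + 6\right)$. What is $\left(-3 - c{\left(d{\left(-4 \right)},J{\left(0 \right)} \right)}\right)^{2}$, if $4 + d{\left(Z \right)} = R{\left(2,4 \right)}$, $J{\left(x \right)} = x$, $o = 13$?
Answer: $256$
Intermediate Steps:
$R{\left(E,D \right)} = 16 E$ ($R{\left(E,D \right)} = 2 \left(0 + E\right) \left(2 + 6\right) = 2 E 8 = 2 \cdot 8 E = 16 E$)
$d{\left(Z \right)} = 28$ ($d{\left(Z \right)} = -4 + 16 \cdot 2 = -4 + 32 = 28$)
$c{\left(s,H \right)} = 13 + s H^{2}$ ($c{\left(s,H \right)} = H s H + 13 = s H^{2} + 13 = 13 + s H^{2}$)
$\left(-3 - c{\left(d{\left(-4 \right)},J{\left(0 \right)} \right)}\right)^{2} = \left(-3 - \left(13 + 28 \cdot 0^{2}\right)\right)^{2} = \left(-3 - \left(13 + 28 \cdot 0\right)\right)^{2} = \left(-3 - \left(13 + 0\right)\right)^{2} = \left(-3 - 13\right)^{2} = \left(-16\right)^{2} = 256$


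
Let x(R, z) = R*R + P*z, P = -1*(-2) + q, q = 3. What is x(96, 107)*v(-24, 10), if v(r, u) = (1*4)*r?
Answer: -936096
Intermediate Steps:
P = 5 (P = -1*(-2) + 3 = 2 + 3 = 5)
v(r, u) = 4*r
x(R, z) = R² + 5*z (x(R, z) = R*R + 5*z = R² + 5*z)
x(96, 107)*v(-24, 10) = (96² + 5*107)*(4*(-24)) = (9216 + 535)*(-96) = 9751*(-96) = -936096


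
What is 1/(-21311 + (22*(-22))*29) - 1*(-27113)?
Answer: 958363210/35347 ≈ 27113.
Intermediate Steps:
1/(-21311 + (22*(-22))*29) - 1*(-27113) = 1/(-21311 - 484*29) + 27113 = 1/(-21311 - 14036) + 27113 = 1/(-35347) + 27113 = -1/35347 + 27113 = 958363210/35347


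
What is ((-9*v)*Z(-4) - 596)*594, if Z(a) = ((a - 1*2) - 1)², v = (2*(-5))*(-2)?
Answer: -5593104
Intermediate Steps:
v = 20 (v = -10*(-2) = 20)
Z(a) = (-3 + a)² (Z(a) = ((a - 2) - 1)² = ((-2 + a) - 1)² = (-3 + a)²)
((-9*v)*Z(-4) - 596)*594 = ((-9*20)*(-3 - 4)² - 596)*594 = (-180*(-7)² - 596)*594 = (-180*49 - 596)*594 = (-8820 - 596)*594 = -9416*594 = -5593104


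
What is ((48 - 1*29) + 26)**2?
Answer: 2025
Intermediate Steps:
((48 - 1*29) + 26)**2 = ((48 - 29) + 26)**2 = (19 + 26)**2 = 45**2 = 2025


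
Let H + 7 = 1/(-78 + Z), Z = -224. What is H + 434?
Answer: 128953/302 ≈ 427.00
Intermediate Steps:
H = -2115/302 (H = -7 + 1/(-78 - 224) = -7 + 1/(-302) = -7 - 1/302 = -2115/302 ≈ -7.0033)
H + 434 = -2115/302 + 434 = 128953/302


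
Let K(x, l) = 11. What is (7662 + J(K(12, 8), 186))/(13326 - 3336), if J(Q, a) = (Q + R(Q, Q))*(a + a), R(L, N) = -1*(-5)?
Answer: 2269/1665 ≈ 1.3628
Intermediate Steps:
R(L, N) = 5
J(Q, a) = 2*a*(5 + Q) (J(Q, a) = (Q + 5)*(a + a) = (5 + Q)*(2*a) = 2*a*(5 + Q))
(7662 + J(K(12, 8), 186))/(13326 - 3336) = (7662 + 2*186*(5 + 11))/(13326 - 3336) = (7662 + 2*186*16)/9990 = (7662 + 5952)*(1/9990) = 13614*(1/9990) = 2269/1665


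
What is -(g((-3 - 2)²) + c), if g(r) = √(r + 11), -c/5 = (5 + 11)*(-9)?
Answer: -726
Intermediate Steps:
c = 720 (c = -5*(5 + 11)*(-9) = -80*(-9) = -5*(-144) = 720)
g(r) = √(11 + r)
-(g((-3 - 2)²) + c) = -(√(11 + (-3 - 2)²) + 720) = -(√(11 + (-5)²) + 720) = -(√(11 + 25) + 720) = -(√36 + 720) = -(6 + 720) = -1*726 = -726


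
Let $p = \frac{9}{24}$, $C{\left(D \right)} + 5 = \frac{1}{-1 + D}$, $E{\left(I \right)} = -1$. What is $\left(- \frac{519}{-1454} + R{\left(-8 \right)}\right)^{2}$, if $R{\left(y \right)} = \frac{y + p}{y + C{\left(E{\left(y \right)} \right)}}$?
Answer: $\frac{5237851129}{6164762256} \approx 0.84964$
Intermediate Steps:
$C{\left(D \right)} = -5 + \frac{1}{-1 + D}$
$p = \frac{3}{8}$ ($p = 9 \cdot \frac{1}{24} = \frac{3}{8} \approx 0.375$)
$R{\left(y \right)} = \frac{\frac{3}{8} + y}{- \frac{11}{2} + y}$ ($R{\left(y \right)} = \frac{y + \frac{3}{8}}{y + \frac{6 - -5}{-1 - 1}} = \frac{\frac{3}{8} + y}{y + \frac{6 + 5}{-2}} = \frac{\frac{3}{8} + y}{y - \frac{11}{2}} = \frac{\frac{3}{8} + y}{- \frac{11}{2} + y}$)
$\left(- \frac{519}{-1454} + R{\left(-8 \right)}\right)^{2} = \left(- \frac{519}{-1454} + \frac{3 + 8 \left(-8\right)}{4 \left(-11 + 2 \left(-8\right)\right)}\right)^{2} = \left(\left(-519\right) \left(- \frac{1}{1454}\right) + \frac{3 - 64}{4 \left(-11 - 16\right)}\right)^{2} = \left(\frac{519}{1454} + \frac{1}{4} \frac{1}{-27} \left(-61\right)\right)^{2} = \left(\frac{519}{1454} + \frac{1}{4} \left(- \frac{1}{27}\right) \left(-61\right)\right)^{2} = \left(\frac{519}{1454} + \frac{61}{108}\right)^{2} = \left(\frac{72373}{78516}\right)^{2} = \frac{5237851129}{6164762256}$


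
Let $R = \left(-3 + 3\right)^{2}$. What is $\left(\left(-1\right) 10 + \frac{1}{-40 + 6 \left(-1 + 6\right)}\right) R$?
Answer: $0$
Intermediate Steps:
$R = 0$ ($R = 0^{2} = 0$)
$\left(\left(-1\right) 10 + \frac{1}{-40 + 6 \left(-1 + 6\right)}\right) R = \left(\left(-1\right) 10 + \frac{1}{-40 + 6 \left(-1 + 6\right)}\right) 0 = \left(-10 + \frac{1}{-40 + 6 \cdot 5}\right) 0 = \left(-10 + \frac{1}{-40 + 30}\right) 0 = \left(-10 + \frac{1}{-10}\right) 0 = \left(-10 - \frac{1}{10}\right) 0 = \left(- \frac{101}{10}\right) 0 = 0$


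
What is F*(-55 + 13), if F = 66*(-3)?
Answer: 8316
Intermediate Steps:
F = -198
F*(-55 + 13) = -198*(-55 + 13) = -198*(-42) = 8316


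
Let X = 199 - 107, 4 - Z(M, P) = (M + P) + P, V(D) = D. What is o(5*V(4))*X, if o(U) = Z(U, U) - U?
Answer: -6992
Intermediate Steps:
Z(M, P) = 4 - M - 2*P (Z(M, P) = 4 - ((M + P) + P) = 4 - (M + 2*P) = 4 + (-M - 2*P) = 4 - M - 2*P)
X = 92
o(U) = 4 - 4*U (o(U) = (4 - U - 2*U) - U = (4 - 3*U) - U = 4 - 4*U)
o(5*V(4))*X = (4 - 20*4)*92 = (4 - 4*20)*92 = (4 - 80)*92 = -76*92 = -6992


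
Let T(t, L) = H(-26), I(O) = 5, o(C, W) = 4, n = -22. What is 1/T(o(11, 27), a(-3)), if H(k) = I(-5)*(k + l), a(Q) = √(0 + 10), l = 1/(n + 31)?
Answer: -9/1165 ≈ -0.0077253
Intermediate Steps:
l = ⅑ (l = 1/(-22 + 31) = 1/9 = ⅑ ≈ 0.11111)
a(Q) = √10
H(k) = 5/9 + 5*k (H(k) = 5*(k + ⅑) = 5*(⅑ + k) = 5/9 + 5*k)
T(t, L) = -1165/9 (T(t, L) = 5/9 + 5*(-26) = 5/9 - 130 = -1165/9)
1/T(o(11, 27), a(-3)) = 1/(-1165/9) = -9/1165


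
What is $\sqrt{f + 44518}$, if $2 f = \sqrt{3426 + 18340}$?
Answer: $\frac{\sqrt{178072 + 2 \sqrt{21766}}}{2} \approx 211.17$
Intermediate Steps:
$f = \frac{\sqrt{21766}}{2}$ ($f = \frac{\sqrt{3426 + 18340}}{2} = \frac{\sqrt{21766}}{2} \approx 73.766$)
$\sqrt{f + 44518} = \sqrt{\frac{\sqrt{21766}}{2} + 44518} = \sqrt{44518 + \frac{\sqrt{21766}}{2}}$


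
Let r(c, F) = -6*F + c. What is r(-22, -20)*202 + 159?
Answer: 19955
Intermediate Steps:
r(c, F) = c - 6*F
r(-22, -20)*202 + 159 = (-22 - 6*(-20))*202 + 159 = (-22 + 120)*202 + 159 = 98*202 + 159 = 19796 + 159 = 19955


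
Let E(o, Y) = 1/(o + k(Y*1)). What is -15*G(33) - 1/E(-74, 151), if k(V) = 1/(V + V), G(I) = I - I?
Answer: 22347/302 ≈ 73.997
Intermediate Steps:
G(I) = 0
k(V) = 1/(2*V)
E(o, Y) = 1/(o + 1/(2*Y)) (E(o, Y) = 1/(o + 1/(2*((Y*1)))) = 1/(o + 1/(2*Y)))
-15*G(33) - 1/E(-74, 151) = -15*0 - 1/(2*151/(1 + 2*151*(-74))) = 0 - 1/(2*151/(1 - 22348)) = 0 - 1/(2*151/(-22347)) = 0 - 1/(2*151*(-1/22347)) = 0 - 1/(-302/22347) = 0 - 1*(-22347/302) = 0 + 22347/302 = 22347/302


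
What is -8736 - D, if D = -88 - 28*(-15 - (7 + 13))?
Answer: -9628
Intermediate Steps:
D = 892 (D = -88 - 28*(-15 - 1*20) = -88 - 28*(-15 - 20) = -88 - 28*(-35) = -88 + 980 = 892)
-8736 - D = -8736 - 1*892 = -8736 - 892 = -9628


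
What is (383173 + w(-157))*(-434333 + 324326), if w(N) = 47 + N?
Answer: -42139611441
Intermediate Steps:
(383173 + w(-157))*(-434333 + 324326) = (383173 + (47 - 157))*(-434333 + 324326) = (383173 - 110)*(-110007) = 383063*(-110007) = -42139611441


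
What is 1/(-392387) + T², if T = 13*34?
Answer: 76658293867/392387 ≈ 1.9536e+5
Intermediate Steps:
T = 442
1/(-392387) + T² = 1/(-392387) + 442² = -1/392387 + 195364 = 76658293867/392387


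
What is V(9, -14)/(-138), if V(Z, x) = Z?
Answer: -3/46 ≈ -0.065217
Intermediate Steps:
V(9, -14)/(-138) = 9/(-138) = 9*(-1/138) = -3/46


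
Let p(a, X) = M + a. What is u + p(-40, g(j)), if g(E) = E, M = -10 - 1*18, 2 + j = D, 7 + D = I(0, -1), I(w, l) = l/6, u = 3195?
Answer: 3127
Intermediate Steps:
I(w, l) = l/6 (I(w, l) = l*(⅙) = l/6)
D = -43/6 (D = -7 + (⅙)*(-1) = -7 - ⅙ = -43/6 ≈ -7.1667)
j = -55/6 (j = -2 - 43/6 = -55/6 ≈ -9.1667)
M = -28 (M = -10 - 18 = -28)
p(a, X) = -28 + a
u + p(-40, g(j)) = 3195 + (-28 - 40) = 3195 - 68 = 3127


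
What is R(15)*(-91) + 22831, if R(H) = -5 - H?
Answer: 24651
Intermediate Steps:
R(15)*(-91) + 22831 = (-5 - 1*15)*(-91) + 22831 = (-5 - 15)*(-91) + 22831 = -20*(-91) + 22831 = 1820 + 22831 = 24651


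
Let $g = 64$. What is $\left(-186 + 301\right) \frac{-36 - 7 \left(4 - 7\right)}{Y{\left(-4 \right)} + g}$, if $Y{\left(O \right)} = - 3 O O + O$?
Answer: $- \frac{575}{4} \approx -143.75$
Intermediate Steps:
$Y{\left(O \right)} = O - 3 O^{2}$ ($Y{\left(O \right)} = - 3 O^{2} + O = O - 3 O^{2}$)
$\left(-186 + 301\right) \frac{-36 - 7 \left(4 - 7\right)}{Y{\left(-4 \right)} + g} = \left(-186 + 301\right) \frac{-36 - 7 \left(4 - 7\right)}{- 4 \left(1 - -12\right) + 64} = 115 \frac{-36 - -21}{- 4 \left(1 + 12\right) + 64} = 115 \frac{-36 + 21}{\left(-4\right) 13 + 64} = 115 \left(- \frac{15}{-52 + 64}\right) = 115 \left(- \frac{15}{12}\right) = 115 \left(\left(-15\right) \frac{1}{12}\right) = 115 \left(- \frac{5}{4}\right) = - \frac{575}{4}$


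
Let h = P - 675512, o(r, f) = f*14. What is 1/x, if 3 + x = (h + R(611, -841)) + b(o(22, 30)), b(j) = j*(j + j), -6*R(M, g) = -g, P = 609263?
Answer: 6/1718447 ≈ 3.4915e-6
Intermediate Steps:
R(M, g) = g/6 (R(M, g) = -(-1)*g/6 = g/6)
o(r, f) = 14*f
b(j) = 2*j² (b(j) = j*(2*j) = 2*j²)
h = -66249 (h = 609263 - 675512 = -66249)
x = 1718447/6 (x = -3 + ((-66249 + (⅙)*(-841)) + 2*(14*30)²) = -3 + ((-66249 - 841/6) + 2*420²) = -3 + (-398335/6 + 2*176400) = -3 + (-398335/6 + 352800) = -3 + 1718465/6 = 1718447/6 ≈ 2.8641e+5)
1/x = 1/(1718447/6) = 6/1718447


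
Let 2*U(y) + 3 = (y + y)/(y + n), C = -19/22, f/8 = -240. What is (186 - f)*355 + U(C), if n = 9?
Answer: 267650965/358 ≈ 7.4763e+5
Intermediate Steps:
f = -1920 (f = 8*(-240) = -1920)
C = -19/22 (C = -19*1/22 = -19/22 ≈ -0.86364)
U(y) = -3/2 + y/(9 + y) (U(y) = -3/2 + ((y + y)/(y + 9))/2 = -3/2 + ((2*y)/(9 + y))/2 = -3/2 + (2*y/(9 + y))/2 = -3/2 + y/(9 + y))
(186 - f)*355 + U(C) = (186 - 1*(-1920))*355 + (-27 - 1*(-19/22))/(2*(9 - 19/22)) = (186 + 1920)*355 + (-27 + 19/22)/(2*(179/22)) = 2106*355 + (½)*(22/179)*(-575/22) = 747630 - 575/358 = 267650965/358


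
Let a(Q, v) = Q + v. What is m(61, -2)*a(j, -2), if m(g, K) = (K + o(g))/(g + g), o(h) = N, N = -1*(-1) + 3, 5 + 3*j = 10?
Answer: -1/183 ≈ -0.0054645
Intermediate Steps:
j = 5/3 (j = -5/3 + (⅓)*10 = -5/3 + 10/3 = 5/3 ≈ 1.6667)
N = 4 (N = 1 + 3 = 4)
o(h) = 4
m(g, K) = (4 + K)/(2*g) (m(g, K) = (K + 4)/(g + g) = (4 + K)/((2*g)) = (4 + K)*(1/(2*g)) = (4 + K)/(2*g))
m(61, -2)*a(j, -2) = ((½)*(4 - 2)/61)*(5/3 - 2) = ((½)*(1/61)*2)*(-⅓) = (1/61)*(-⅓) = -1/183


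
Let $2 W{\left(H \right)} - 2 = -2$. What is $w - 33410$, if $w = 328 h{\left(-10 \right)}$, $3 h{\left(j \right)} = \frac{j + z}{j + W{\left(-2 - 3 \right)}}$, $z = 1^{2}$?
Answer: $- \frac{166558}{5} \approx -33312.0$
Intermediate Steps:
$W{\left(H \right)} = 0$ ($W{\left(H \right)} = 1 + \frac{1}{2} \left(-2\right) = 1 - 1 = 0$)
$z = 1$
$h{\left(j \right)} = \frac{1 + j}{3 j}$ ($h{\left(j \right)} = \frac{\left(j + 1\right) \frac{1}{j + 0}}{3} = \frac{\left(1 + j\right) \frac{1}{j}}{3} = \frac{\frac{1}{j} \left(1 + j\right)}{3} = \frac{1 + j}{3 j}$)
$w = \frac{492}{5}$ ($w = 328 \frac{1 - 10}{3 \left(-10\right)} = 328 \cdot \frac{1}{3} \left(- \frac{1}{10}\right) \left(-9\right) = 328 \cdot \frac{3}{10} = \frac{492}{5} \approx 98.4$)
$w - 33410 = \frac{492}{5} - 33410 = - \frac{166558}{5}$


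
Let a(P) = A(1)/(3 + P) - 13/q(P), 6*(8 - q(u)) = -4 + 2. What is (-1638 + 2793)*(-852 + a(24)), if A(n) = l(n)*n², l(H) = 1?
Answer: -44361856/45 ≈ -9.8582e+5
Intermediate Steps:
q(u) = 25/3 (q(u) = 8 - (-4 + 2)/6 = 8 - ⅙*(-2) = 8 + ⅓ = 25/3)
A(n) = n² (A(n) = 1*n² = n²)
a(P) = -39/25 + 1/(3 + P) (a(P) = 1²/(3 + P) - 13/25/3 = 1/(3 + P) - 13*3/25 = 1/(3 + P) - 39/25 = -39/25 + 1/(3 + P))
(-1638 + 2793)*(-852 + a(24)) = (-1638 + 2793)*(-852 + (-92 - 39*24)/(25*(3 + 24))) = 1155*(-852 + (1/25)*(-92 - 936)/27) = 1155*(-852 + (1/25)*(1/27)*(-1028)) = 1155*(-852 - 1028/675) = 1155*(-576128/675) = -44361856/45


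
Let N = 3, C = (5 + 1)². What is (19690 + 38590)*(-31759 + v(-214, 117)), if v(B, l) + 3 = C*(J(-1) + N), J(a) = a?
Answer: -1846893200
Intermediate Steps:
C = 36 (C = 6² = 36)
v(B, l) = 69 (v(B, l) = -3 + 36*(-1 + 3) = -3 + 36*2 = -3 + 72 = 69)
(19690 + 38590)*(-31759 + v(-214, 117)) = (19690 + 38590)*(-31759 + 69) = 58280*(-31690) = -1846893200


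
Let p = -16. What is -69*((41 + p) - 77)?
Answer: 3588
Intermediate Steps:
-69*((41 + p) - 77) = -69*((41 - 16) - 77) = -69*(25 - 77) = -69*(-52) = 3588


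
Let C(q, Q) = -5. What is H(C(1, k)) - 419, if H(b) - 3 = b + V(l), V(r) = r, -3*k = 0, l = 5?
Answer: -416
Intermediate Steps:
k = 0 (k = -⅓*0 = 0)
H(b) = 8 + b (H(b) = 3 + (b + 5) = 3 + (5 + b) = 8 + b)
H(C(1, k)) - 419 = (8 - 5) - 419 = 3 - 419 = -416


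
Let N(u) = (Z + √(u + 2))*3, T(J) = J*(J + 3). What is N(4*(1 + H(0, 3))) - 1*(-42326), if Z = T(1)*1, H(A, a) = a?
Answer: 42338 + 9*√2 ≈ 42351.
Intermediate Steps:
T(J) = J*(3 + J)
Z = 4 (Z = (1*(3 + 1))*1 = (1*4)*1 = 4*1 = 4)
N(u) = 12 + 3*√(2 + u) (N(u) = (4 + √(u + 2))*3 = (4 + √(2 + u))*3 = 12 + 3*√(2 + u))
N(4*(1 + H(0, 3))) - 1*(-42326) = (12 + 3*√(2 + 4*(1 + 3))) - 1*(-42326) = (12 + 3*√(2 + 4*4)) + 42326 = (12 + 3*√(2 + 16)) + 42326 = (12 + 3*√18) + 42326 = (12 + 3*(3*√2)) + 42326 = (12 + 9*√2) + 42326 = 42338 + 9*√2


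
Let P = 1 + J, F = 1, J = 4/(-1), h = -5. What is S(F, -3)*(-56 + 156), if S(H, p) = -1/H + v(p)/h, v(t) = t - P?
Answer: -100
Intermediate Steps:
J = -4 (J = 4*(-1) = -4)
P = -3 (P = 1 - 4 = -3)
v(t) = 3 + t (v(t) = t - 1*(-3) = t + 3 = 3 + t)
S(H, p) = -⅗ - 1/H - p/5 (S(H, p) = -1/H + (3 + p)/(-5) = -1/H + (3 + p)*(-⅕) = -1/H + (-⅗ - p/5) = -⅗ - 1/H - p/5)
S(F, -3)*(-56 + 156) = ((⅕)*(-5 + 1*(-3 - 1*(-3)))/1)*(-56 + 156) = ((⅕)*1*(-5 + 1*(-3 + 3)))*100 = ((⅕)*1*(-5 + 1*0))*100 = ((⅕)*1*(-5 + 0))*100 = ((⅕)*1*(-5))*100 = -1*100 = -100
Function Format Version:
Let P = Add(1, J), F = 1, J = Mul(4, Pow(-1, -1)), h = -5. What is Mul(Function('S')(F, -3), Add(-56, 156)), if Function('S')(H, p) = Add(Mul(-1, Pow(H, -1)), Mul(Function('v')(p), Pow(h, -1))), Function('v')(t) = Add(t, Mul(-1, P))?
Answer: -100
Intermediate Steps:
J = -4 (J = Mul(4, -1) = -4)
P = -3 (P = Add(1, -4) = -3)
Function('v')(t) = Add(3, t) (Function('v')(t) = Add(t, Mul(-1, -3)) = Add(t, 3) = Add(3, t))
Function('S')(H, p) = Add(Rational(-3, 5), Mul(-1, Pow(H, -1)), Mul(Rational(-1, 5), p)) (Function('S')(H, p) = Add(Mul(-1, Pow(H, -1)), Mul(Add(3, p), Pow(-5, -1))) = Add(Mul(-1, Pow(H, -1)), Mul(Add(3, p), Rational(-1, 5))) = Add(Mul(-1, Pow(H, -1)), Add(Rational(-3, 5), Mul(Rational(-1, 5), p))) = Add(Rational(-3, 5), Mul(-1, Pow(H, -1)), Mul(Rational(-1, 5), p)))
Mul(Function('S')(F, -3), Add(-56, 156)) = Mul(Mul(Rational(1, 5), Pow(1, -1), Add(-5, Mul(1, Add(-3, Mul(-1, -3))))), Add(-56, 156)) = Mul(Mul(Rational(1, 5), 1, Add(-5, Mul(1, Add(-3, 3)))), 100) = Mul(Mul(Rational(1, 5), 1, Add(-5, Mul(1, 0))), 100) = Mul(Mul(Rational(1, 5), 1, Add(-5, 0)), 100) = Mul(Mul(Rational(1, 5), 1, -5), 100) = Mul(-1, 100) = -100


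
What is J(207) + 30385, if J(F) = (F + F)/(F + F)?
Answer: 30386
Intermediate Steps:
J(F) = 1 (J(F) = (2*F)/((2*F)) = (2*F)*(1/(2*F)) = 1)
J(207) + 30385 = 1 + 30385 = 30386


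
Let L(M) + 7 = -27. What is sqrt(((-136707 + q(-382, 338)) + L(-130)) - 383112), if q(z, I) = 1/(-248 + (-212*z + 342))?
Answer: I*sqrt(3417327558212574)/81078 ≈ 721.01*I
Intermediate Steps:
L(M) = -34 (L(M) = -7 - 27 = -34)
q(z, I) = 1/(94 - 212*z) (q(z, I) = 1/(-248 + (342 - 212*z)) = 1/(94 - 212*z))
sqrt(((-136707 + q(-382, 338)) + L(-130)) - 383112) = sqrt(((-136707 - 1/(-94 + 212*(-382))) - 34) - 383112) = sqrt(((-136707 - 1/(-94 - 80984)) - 34) - 383112) = sqrt(((-136707 - 1/(-81078)) - 34) - 383112) = sqrt(((-136707 - 1*(-1/81078)) - 34) - 383112) = sqrt(((-136707 + 1/81078) - 34) - 383112) = sqrt((-11083930145/81078 - 34) - 383112) = sqrt(-11086686797/81078 - 383112) = sqrt(-42148641533/81078) = I*sqrt(3417327558212574)/81078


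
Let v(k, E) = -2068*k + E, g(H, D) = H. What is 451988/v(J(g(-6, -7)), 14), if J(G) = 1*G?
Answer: 225994/6211 ≈ 36.386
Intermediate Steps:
J(G) = G
v(k, E) = E - 2068*k
451988/v(J(g(-6, -7)), 14) = 451988/(14 - 2068*(-6)) = 451988/(14 + 12408) = 451988/12422 = 451988*(1/12422) = 225994/6211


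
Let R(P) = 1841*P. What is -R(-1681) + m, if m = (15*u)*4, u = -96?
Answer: 3088961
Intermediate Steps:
m = -5760 (m = (15*(-96))*4 = -1440*4 = -5760)
-R(-1681) + m = -1841*(-1681) - 5760 = -1*(-3094721) - 5760 = 3094721 - 5760 = 3088961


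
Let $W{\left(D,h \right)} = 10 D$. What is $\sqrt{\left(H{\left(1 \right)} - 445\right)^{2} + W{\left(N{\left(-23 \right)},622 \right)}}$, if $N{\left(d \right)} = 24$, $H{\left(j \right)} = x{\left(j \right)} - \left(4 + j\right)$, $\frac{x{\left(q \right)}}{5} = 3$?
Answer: $\sqrt{189465} \approx 435.28$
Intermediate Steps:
$x{\left(q \right)} = 15$ ($x{\left(q \right)} = 5 \cdot 3 = 15$)
$H{\left(j \right)} = 11 - j$ ($H{\left(j \right)} = 15 - \left(4 + j\right) = 11 - j$)
$\sqrt{\left(H{\left(1 \right)} - 445\right)^{2} + W{\left(N{\left(-23 \right)},622 \right)}} = \sqrt{\left(\left(11 - 1\right) - 445\right)^{2} + 10 \cdot 24} = \sqrt{\left(\left(11 - 1\right) - 445\right)^{2} + 240} = \sqrt{\left(10 - 445\right)^{2} + 240} = \sqrt{\left(-435\right)^{2} + 240} = \sqrt{189225 + 240} = \sqrt{189465}$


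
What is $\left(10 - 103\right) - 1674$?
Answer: $-1767$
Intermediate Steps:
$\left(10 - 103\right) - 1674 = -93 - 1674 = -1767$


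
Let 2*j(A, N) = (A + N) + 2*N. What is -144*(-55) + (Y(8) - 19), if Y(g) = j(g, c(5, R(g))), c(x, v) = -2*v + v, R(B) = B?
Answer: 7893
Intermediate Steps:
c(x, v) = -v
j(A, N) = A/2 + 3*N/2 (j(A, N) = ((A + N) + 2*N)/2 = (A + 3*N)/2 = A/2 + 3*N/2)
Y(g) = -g (Y(g) = g/2 + 3*(-g)/2 = g/2 - 3*g/2 = -g)
-144*(-55) + (Y(8) - 19) = -144*(-55) + (-1*8 - 19) = 7920 + (-8 - 19) = 7920 - 27 = 7893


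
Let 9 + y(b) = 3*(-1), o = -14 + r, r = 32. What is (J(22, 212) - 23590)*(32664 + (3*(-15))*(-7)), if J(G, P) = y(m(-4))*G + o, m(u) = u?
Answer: -786087444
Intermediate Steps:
o = 18 (o = -14 + 32 = 18)
y(b) = -12 (y(b) = -9 + 3*(-1) = -9 - 3 = -12)
J(G, P) = 18 - 12*G (J(G, P) = -12*G + 18 = 18 - 12*G)
(J(22, 212) - 23590)*(32664 + (3*(-15))*(-7)) = ((18 - 12*22) - 23590)*(32664 + (3*(-15))*(-7)) = ((18 - 264) - 23590)*(32664 - 45*(-7)) = (-246 - 23590)*(32664 + 315) = -23836*32979 = -786087444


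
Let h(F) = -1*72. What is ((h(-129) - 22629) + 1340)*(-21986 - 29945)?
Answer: 1109298091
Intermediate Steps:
h(F) = -72
((h(-129) - 22629) + 1340)*(-21986 - 29945) = ((-72 - 22629) + 1340)*(-21986 - 29945) = (-22701 + 1340)*(-51931) = -21361*(-51931) = 1109298091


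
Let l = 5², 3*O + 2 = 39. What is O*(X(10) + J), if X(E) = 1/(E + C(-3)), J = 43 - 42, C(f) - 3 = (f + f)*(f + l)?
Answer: 4366/357 ≈ 12.230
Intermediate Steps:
O = 37/3 (O = -⅔ + (⅓)*39 = -⅔ + 13 = 37/3 ≈ 12.333)
l = 25
C(f) = 3 + 2*f*(25 + f) (C(f) = 3 + (f + f)*(f + 25) = 3 + (2*f)*(25 + f) = 3 + 2*f*(25 + f))
J = 1
X(E) = 1/(-129 + E) (X(E) = 1/(E + (3 + 2*(-3)² + 50*(-3))) = 1/(E + (3 + 2*9 - 150)) = 1/(E + (3 + 18 - 150)) = 1/(E - 129) = 1/(-129 + E))
O*(X(10) + J) = 37*(1/(-129 + 10) + 1)/3 = 37*(1/(-119) + 1)/3 = 37*(-1/119 + 1)/3 = (37/3)*(118/119) = 4366/357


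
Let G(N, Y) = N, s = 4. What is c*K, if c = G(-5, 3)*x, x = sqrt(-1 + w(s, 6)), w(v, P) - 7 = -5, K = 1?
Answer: -5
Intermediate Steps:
w(v, P) = 2 (w(v, P) = 7 - 5 = 2)
x = 1 (x = sqrt(-1 + 2) = sqrt(1) = 1)
c = -5 (c = -5*1 = -5)
c*K = -5*1 = -5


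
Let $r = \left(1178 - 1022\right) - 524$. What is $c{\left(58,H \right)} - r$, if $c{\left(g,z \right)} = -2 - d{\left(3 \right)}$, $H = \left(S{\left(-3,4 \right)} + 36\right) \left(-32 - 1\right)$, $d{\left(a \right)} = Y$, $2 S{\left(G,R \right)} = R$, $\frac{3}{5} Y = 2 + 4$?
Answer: $356$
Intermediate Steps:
$Y = 10$ ($Y = \frac{5 \left(2 + 4\right)}{3} = \frac{5}{3} \cdot 6 = 10$)
$r = -368$ ($r = 156 - 524 = -368$)
$S{\left(G,R \right)} = \frac{R}{2}$
$d{\left(a \right)} = 10$
$H = -1254$ ($H = \left(\frac{1}{2} \cdot 4 + 36\right) \left(-32 - 1\right) = \left(2 + 36\right) \left(-33\right) = 38 \left(-33\right) = -1254$)
$c{\left(g,z \right)} = -12$ ($c{\left(g,z \right)} = -2 - 10 = -12$)
$c{\left(58,H \right)} - r = -12 - -368 = -12 + 368 = 356$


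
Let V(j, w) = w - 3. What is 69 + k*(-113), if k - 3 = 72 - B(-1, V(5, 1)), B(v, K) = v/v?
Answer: -8293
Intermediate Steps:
V(j, w) = -3 + w
B(v, K) = 1
k = 74 (k = 3 + (72 - 1*1) = 3 + (72 - 1) = 3 + 71 = 74)
69 + k*(-113) = 69 + 74*(-113) = 69 - 8362 = -8293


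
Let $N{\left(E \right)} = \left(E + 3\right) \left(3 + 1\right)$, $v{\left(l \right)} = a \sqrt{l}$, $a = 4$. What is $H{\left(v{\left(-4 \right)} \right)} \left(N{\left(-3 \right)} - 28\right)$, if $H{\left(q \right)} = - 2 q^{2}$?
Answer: $-3584$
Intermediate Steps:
$v{\left(l \right)} = 4 \sqrt{l}$
$N{\left(E \right)} = 12 + 4 E$ ($N{\left(E \right)} = \left(3 + E\right) 4 = 12 + 4 E$)
$H{\left(v{\left(-4 \right)} \right)} \left(N{\left(-3 \right)} - 28\right) = - 2 \left(4 \sqrt{-4}\right)^{2} \left(\left(12 + 4 \left(-3\right)\right) - 28\right) = - 2 \left(4 \cdot 2 i\right)^{2} \left(\left(12 - 12\right) - 28\right) = - 2 \left(8 i\right)^{2} \left(0 - 28\right) = \left(-2\right) \left(-64\right) \left(-28\right) = 128 \left(-28\right) = -3584$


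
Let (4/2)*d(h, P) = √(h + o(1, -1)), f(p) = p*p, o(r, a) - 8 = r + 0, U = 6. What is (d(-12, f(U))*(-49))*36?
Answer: -882*I*√3 ≈ -1527.7*I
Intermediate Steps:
o(r, a) = 8 + r (o(r, a) = 8 + (r + 0) = 8 + r)
f(p) = p²
d(h, P) = √(9 + h)/2 (d(h, P) = √(h + (8 + 1))/2 = √(h + 9)/2 = √(9 + h)/2)
(d(-12, f(U))*(-49))*36 = ((√(9 - 12)/2)*(-49))*36 = ((√(-3)/2)*(-49))*36 = (((I*√3)/2)*(-49))*36 = ((I*√3/2)*(-49))*36 = -49*I*√3/2*36 = -882*I*√3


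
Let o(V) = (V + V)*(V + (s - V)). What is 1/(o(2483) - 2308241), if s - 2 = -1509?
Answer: -1/9792003 ≈ -1.0212e-7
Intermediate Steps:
s = -1507 (s = 2 - 1509 = -1507)
o(V) = -3014*V (o(V) = (V + V)*(V + (-1507 - V)) = (2*V)*(-1507) = -3014*V)
1/(o(2483) - 2308241) = 1/(-3014*2483 - 2308241) = 1/(-7483762 - 2308241) = 1/(-9792003) = -1/9792003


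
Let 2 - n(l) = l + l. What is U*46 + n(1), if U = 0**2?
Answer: 0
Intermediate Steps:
n(l) = 2 - 2*l (n(l) = 2 - (l + l) = 2 - 2*l)
U = 0
U*46 + n(1) = 0*46 + (2 - 2*1) = 0 + (2 - 2) = 0 + 0 = 0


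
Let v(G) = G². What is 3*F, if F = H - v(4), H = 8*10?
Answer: 192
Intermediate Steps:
H = 80
F = 64 (F = 80 - 1*4² = 80 - 1*16 = 80 - 16 = 64)
3*F = 3*64 = 192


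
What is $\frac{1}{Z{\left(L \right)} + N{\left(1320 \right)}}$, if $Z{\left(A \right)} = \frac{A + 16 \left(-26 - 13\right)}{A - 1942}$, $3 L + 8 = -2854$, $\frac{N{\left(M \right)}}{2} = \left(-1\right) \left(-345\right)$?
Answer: $\frac{1448}{999909} \approx 0.0014481$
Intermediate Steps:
$N{\left(M \right)} = 690$ ($N{\left(M \right)} = 2 \left(\left(-1\right) \left(-345\right)\right) = 2 \cdot 345 = 690$)
$L = -954$ ($L = - \frac{8}{3} + \frac{1}{3} \left(-2854\right) = - \frac{8}{3} - \frac{2854}{3} = -954$)
$Z{\left(A \right)} = \frac{-624 + A}{-1942 + A}$ ($Z{\left(A \right)} = \frac{A + 16 \left(-39\right)}{-1942 + A} = \frac{A - 624}{-1942 + A} = \frac{-624 + A}{-1942 + A}$)
$\frac{1}{Z{\left(L \right)} + N{\left(1320 \right)}} = \frac{1}{\frac{-624 - 954}{-1942 - 954} + 690} = \frac{1}{\frac{1}{-2896} \left(-1578\right) + 690} = \frac{1}{\left(- \frac{1}{2896}\right) \left(-1578\right) + 690} = \frac{1}{\frac{789}{1448} + 690} = \frac{1}{\frac{999909}{1448}} = \frac{1448}{999909}$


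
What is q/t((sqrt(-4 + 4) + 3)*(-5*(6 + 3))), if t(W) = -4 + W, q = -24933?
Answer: 24933/139 ≈ 179.37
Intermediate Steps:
q/t((sqrt(-4 + 4) + 3)*(-5*(6 + 3))) = -24933/(-4 + (sqrt(-4 + 4) + 3)*(-5*(6 + 3))) = -24933/(-4 + (sqrt(0) + 3)*(-5*9)) = -24933/(-4 + (0 + 3)*(-45)) = -24933/(-4 + 3*(-45)) = -24933/(-4 - 135) = -24933/(-139) = -24933*(-1/139) = 24933/139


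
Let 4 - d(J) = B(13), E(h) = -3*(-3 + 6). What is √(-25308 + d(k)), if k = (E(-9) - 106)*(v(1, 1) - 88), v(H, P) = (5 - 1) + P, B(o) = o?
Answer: 3*I*√2813 ≈ 159.11*I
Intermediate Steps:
E(h) = -9 (E(h) = -3*3 = -9)
v(H, P) = 4 + P
k = 9545 (k = (-9 - 106)*((4 + 1) - 88) = -115*(5 - 88) = -115*(-83) = 9545)
d(J) = -9 (d(J) = 4 - 1*13 = 4 - 13 = -9)
√(-25308 + d(k)) = √(-25308 - 9) = √(-25317) = 3*I*√2813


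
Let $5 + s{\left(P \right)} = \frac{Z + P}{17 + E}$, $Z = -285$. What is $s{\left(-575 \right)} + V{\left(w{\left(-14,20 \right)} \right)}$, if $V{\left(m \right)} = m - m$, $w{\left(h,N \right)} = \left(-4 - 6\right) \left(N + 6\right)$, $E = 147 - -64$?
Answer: $- \frac{500}{57} \approx -8.7719$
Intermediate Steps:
$E = 211$ ($E = 147 + 64 = 211$)
$w{\left(h,N \right)} = -60 - 10 N$ ($w{\left(h,N \right)} = - 10 \left(6 + N\right) = -60 - 10 N$)
$s{\left(P \right)} = - \frac{25}{4} + \frac{P}{228}$ ($s{\left(P \right)} = -5 + \frac{-285 + P}{17 + 211} = -5 + \frac{-285 + P}{228} = -5 + \left(-285 + P\right) \frac{1}{228} = -5 + \left(- \frac{5}{4} + \frac{P}{228}\right) = - \frac{25}{4} + \frac{P}{228}$)
$V{\left(m \right)} = 0$
$s{\left(-575 \right)} + V{\left(w{\left(-14,20 \right)} \right)} = \left(- \frac{25}{4} + \frac{1}{228} \left(-575\right)\right) + 0 = \left(- \frac{25}{4} - \frac{575}{228}\right) + 0 = - \frac{500}{57} + 0 = - \frac{500}{57}$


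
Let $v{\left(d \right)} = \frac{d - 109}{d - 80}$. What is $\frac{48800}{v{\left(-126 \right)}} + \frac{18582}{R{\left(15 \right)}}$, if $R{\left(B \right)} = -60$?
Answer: $\frac{19960041}{470} \approx 42468.0$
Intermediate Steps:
$v{\left(d \right)} = \frac{-109 + d}{-80 + d}$
$\frac{48800}{v{\left(-126 \right)}} + \frac{18582}{R{\left(15 \right)}} = \frac{48800}{\frac{1}{-80 - 126} \left(-109 - 126\right)} + \frac{18582}{-60} = \frac{48800}{\frac{1}{-206} \left(-235\right)} + 18582 \left(- \frac{1}{60}\right) = \frac{48800}{\left(- \frac{1}{206}\right) \left(-235\right)} - \frac{3097}{10} = \frac{48800}{\frac{235}{206}} - \frac{3097}{10} = 48800 \cdot \frac{206}{235} - \frac{3097}{10} = \frac{2010560}{47} - \frac{3097}{10} = \frac{19960041}{470}$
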